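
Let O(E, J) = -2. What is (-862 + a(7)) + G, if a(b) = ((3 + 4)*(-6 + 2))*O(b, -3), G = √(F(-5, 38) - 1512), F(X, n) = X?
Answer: -806 + I*√1517 ≈ -806.0 + 38.949*I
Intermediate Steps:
G = I*√1517 (G = √(-5 - 1512) = √(-1517) = I*√1517 ≈ 38.949*I)
a(b) = 56 (a(b) = ((3 + 4)*(-6 + 2))*(-2) = (7*(-4))*(-2) = -28*(-2) = 56)
(-862 + a(7)) + G = (-862 + 56) + I*√1517 = -806 + I*√1517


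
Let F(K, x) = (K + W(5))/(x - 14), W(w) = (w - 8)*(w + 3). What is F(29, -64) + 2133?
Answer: 166369/78 ≈ 2132.9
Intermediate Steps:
W(w) = (-8 + w)*(3 + w)
F(K, x) = (-24 + K)/(-14 + x) (F(K, x) = (K + (-24 + 5² - 5*5))/(x - 14) = (K + (-24 + 25 - 25))/(-14 + x) = (K - 24)/(-14 + x) = (-24 + K)/(-14 + x))
F(29, -64) + 2133 = (-24 + 29)/(-14 - 64) + 2133 = 5/(-78) + 2133 = -1/78*5 + 2133 = -5/78 + 2133 = 166369/78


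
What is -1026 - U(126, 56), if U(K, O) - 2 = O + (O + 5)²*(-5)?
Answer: 17521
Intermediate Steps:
U(K, O) = 2 + O - 5*(5 + O)² (U(K, O) = 2 + (O + (O + 5)²*(-5)) = 2 + (O + (5 + O)²*(-5)) = 2 + (O - 5*(5 + O)²) = 2 + O - 5*(5 + O)²)
-1026 - U(126, 56) = -1026 - (2 + 56 - 5*(5 + 56)²) = -1026 - (2 + 56 - 5*61²) = -1026 - (2 + 56 - 5*3721) = -1026 - (2 + 56 - 18605) = -1026 - 1*(-18547) = -1026 + 18547 = 17521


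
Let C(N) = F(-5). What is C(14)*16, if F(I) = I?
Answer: -80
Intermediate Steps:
C(N) = -5
C(14)*16 = -5*16 = -80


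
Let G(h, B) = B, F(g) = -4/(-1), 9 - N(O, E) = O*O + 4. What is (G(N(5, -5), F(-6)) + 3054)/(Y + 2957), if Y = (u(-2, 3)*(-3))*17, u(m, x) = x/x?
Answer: 1529/1453 ≈ 1.0523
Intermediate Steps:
N(O, E) = 5 - O² (N(O, E) = 9 - (O*O + 4) = 9 - (O² + 4) = 9 - (4 + O²) = 9 + (-4 - O²) = 5 - O²)
u(m, x) = 1
F(g) = 4 (F(g) = -4*(-1) = 4)
Y = -51 (Y = (1*(-3))*17 = -3*17 = -51)
(G(N(5, -5), F(-6)) + 3054)/(Y + 2957) = (4 + 3054)/(-51 + 2957) = 3058/2906 = 3058*(1/2906) = 1529/1453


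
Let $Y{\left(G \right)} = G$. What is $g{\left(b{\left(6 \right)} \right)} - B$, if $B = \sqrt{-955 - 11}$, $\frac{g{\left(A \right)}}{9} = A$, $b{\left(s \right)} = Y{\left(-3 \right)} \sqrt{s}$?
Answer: $- 27 \sqrt{6} - i \sqrt{966} \approx -66.136 - 31.081 i$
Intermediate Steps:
$b{\left(s \right)} = - 3 \sqrt{s}$
$g{\left(A \right)} = 9 A$
$B = i \sqrt{966}$ ($B = \sqrt{-966} = i \sqrt{966} \approx 31.081 i$)
$g{\left(b{\left(6 \right)} \right)} - B = 9 \left(- 3 \sqrt{6}\right) - i \sqrt{966} = - 27 \sqrt{6} - i \sqrt{966}$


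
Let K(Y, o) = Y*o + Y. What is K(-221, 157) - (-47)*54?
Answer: -32380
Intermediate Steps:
K(Y, o) = Y + Y*o
K(-221, 157) - (-47)*54 = -221*(1 + 157) - (-47)*54 = -221*158 - 1*(-2538) = -34918 + 2538 = -32380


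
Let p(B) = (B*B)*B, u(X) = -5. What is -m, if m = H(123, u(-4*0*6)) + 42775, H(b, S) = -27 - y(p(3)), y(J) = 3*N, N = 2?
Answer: -42742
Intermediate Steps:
p(B) = B³ (p(B) = B²*B = B³)
y(J) = 6 (y(J) = 3*2 = 6)
H(b, S) = -33 (H(b, S) = -27 - 1*6 = -27 - 6 = -33)
m = 42742 (m = -33 + 42775 = 42742)
-m = -1*42742 = -42742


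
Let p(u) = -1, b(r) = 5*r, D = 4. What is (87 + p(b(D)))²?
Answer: 7396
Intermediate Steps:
(87 + p(b(D)))² = (87 - 1)² = 86² = 7396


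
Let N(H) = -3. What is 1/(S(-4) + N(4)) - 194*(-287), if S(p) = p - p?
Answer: 167033/3 ≈ 55678.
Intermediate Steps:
S(p) = 0
1/(S(-4) + N(4)) - 194*(-287) = 1/(0 - 3) - 194*(-287) = 1/(-3) + 55678 = -1/3 + 55678 = 167033/3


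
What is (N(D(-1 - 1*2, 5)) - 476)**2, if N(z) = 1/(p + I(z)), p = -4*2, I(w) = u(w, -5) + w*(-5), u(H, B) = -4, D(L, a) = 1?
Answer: 65496649/289 ≈ 2.2663e+5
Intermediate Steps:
I(w) = -4 - 5*w (I(w) = -4 + w*(-5) = -4 - 5*w)
p = -8
N(z) = 1/(-12 - 5*z) (N(z) = 1/(-8 + (-4 - 5*z)) = 1/(-12 - 5*z))
(N(D(-1 - 1*2, 5)) - 476)**2 = (-1/(12 + 5*1) - 476)**2 = (-1/(12 + 5) - 476)**2 = (-1/17 - 476)**2 = (-8093/17)**2 = 65496649/289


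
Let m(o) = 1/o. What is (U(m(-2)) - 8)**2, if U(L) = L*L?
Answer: 961/16 ≈ 60.063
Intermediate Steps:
U(L) = L**2
(U(m(-2)) - 8)**2 = ((1/(-2))**2 - 8)**2 = ((-1/2)**2 - 8)**2 = (1/4 - 8)**2 = (-31/4)**2 = 961/16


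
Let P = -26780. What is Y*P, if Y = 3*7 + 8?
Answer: -776620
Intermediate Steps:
Y = 29 (Y = 21 + 8 = 29)
Y*P = 29*(-26780) = -776620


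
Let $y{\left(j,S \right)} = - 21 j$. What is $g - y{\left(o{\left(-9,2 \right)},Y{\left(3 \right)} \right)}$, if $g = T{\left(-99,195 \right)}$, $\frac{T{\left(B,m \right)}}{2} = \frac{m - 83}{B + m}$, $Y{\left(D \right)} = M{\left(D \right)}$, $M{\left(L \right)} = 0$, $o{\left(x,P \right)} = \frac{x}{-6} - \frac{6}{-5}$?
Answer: $\frac{1771}{30} \approx 59.033$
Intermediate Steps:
$o{\left(x,P \right)} = \frac{6}{5} - \frac{x}{6}$ ($o{\left(x,P \right)} = x \left(- \frac{1}{6}\right) - - \frac{6}{5} = - \frac{x}{6} + \frac{6}{5} = \frac{6}{5} - \frac{x}{6}$)
$Y{\left(D \right)} = 0$
$T{\left(B,m \right)} = \frac{2 \left(-83 + m\right)}{B + m}$ ($T{\left(B,m \right)} = 2 \frac{m - 83}{B + m} = 2 \frac{-83 + m}{B + m} = \frac{2 \left(-83 + m\right)}{B + m}$)
$g = \frac{7}{3}$ ($g = \frac{2 \left(-83 + 195\right)}{-99 + 195} = 2 \cdot \frac{1}{96} \cdot 112 = \frac{7}{3} \approx 2.3333$)
$g - y{\left(o{\left(-9,2 \right)},Y{\left(3 \right)} \right)} = \frac{7}{3} - - 21 \left(\frac{6}{5} - - \frac{3}{2}\right) = \frac{7}{3} - - 21 \left(\frac{6}{5} + \frac{3}{2}\right) = \frac{7}{3} - \left(-21\right) \frac{27}{10} = \frac{7}{3} - - \frac{567}{10} = \frac{7}{3} + \frac{567}{10} = \frac{1771}{30}$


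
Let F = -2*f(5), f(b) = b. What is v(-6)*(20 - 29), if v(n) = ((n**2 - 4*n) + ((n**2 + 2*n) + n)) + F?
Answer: -612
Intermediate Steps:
F = -10 (F = -2*5 = -10)
v(n) = -10 - n + 2*n**2 (v(n) = ((n**2 - 4*n) + ((n**2 + 2*n) + n)) - 10 = ((n**2 - 4*n) + (n**2 + 3*n)) - 10 = (-n + 2*n**2) - 10 = -10 - n + 2*n**2)
v(-6)*(20 - 29) = (-10 - 1*(-6) + 2*(-6)**2)*(20 - 29) = (-10 + 6 + 2*36)*(-9) = (-10 + 6 + 72)*(-9) = 68*(-9) = -612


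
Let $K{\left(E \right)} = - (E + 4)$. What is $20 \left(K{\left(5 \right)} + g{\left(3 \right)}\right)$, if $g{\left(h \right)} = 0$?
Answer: $-180$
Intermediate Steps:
$K{\left(E \right)} = -4 - E$ ($K{\left(E \right)} = - (4 + E) = -4 - E$)
$20 \left(K{\left(5 \right)} + g{\left(3 \right)}\right) = 20 \left(\left(-4 - 5\right) + 0\right) = 20 \left(-9 + 0\right) = 20 \left(-9\right) = -180$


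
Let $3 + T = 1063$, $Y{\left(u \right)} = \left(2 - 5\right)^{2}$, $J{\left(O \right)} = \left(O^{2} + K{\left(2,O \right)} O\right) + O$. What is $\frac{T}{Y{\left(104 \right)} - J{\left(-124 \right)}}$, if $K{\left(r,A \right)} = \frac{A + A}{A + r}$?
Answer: $- \frac{64660}{914447} \approx -0.070709$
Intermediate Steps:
$K{\left(r,A \right)} = \frac{2 A}{A + r}$
$J{\left(O \right)} = O + O^{2} + \frac{2 O^{2}}{2 + O}$ ($J{\left(O \right)} = \left(O^{2} + \frac{2 O}{O + 2} O\right) + O = \left(O^{2} + \frac{2 O}{2 + O} O\right) + O = \left(O^{2} + \frac{2 O^{2}}{2 + O}\right) + O = O + O^{2} + \frac{2 O^{2}}{2 + O}$)
$Y{\left(u \right)} = 9$ ($Y{\left(u \right)} = \left(-3\right)^{2} = 9$)
$T = 1060$ ($T = -3 + 1063 = 1060$)
$\frac{T}{Y{\left(104 \right)} - J{\left(-124 \right)}} = \frac{1060}{9 - - \frac{124 \left(2 + \left(-124\right)^{2} + 5 \left(-124\right)\right)}{2 - 124}} = \frac{1060}{9 - - \frac{124 \left(2 + 15376 - 620\right)}{-122}} = \frac{1060}{9 - \left(-124\right) \left(- \frac{1}{122}\right) 14758} = \frac{1060}{9 - \frac{914996}{61}} = \frac{1060}{- \frac{914447}{61}} = 1060 \left(- \frac{61}{914447}\right) = - \frac{64660}{914447}$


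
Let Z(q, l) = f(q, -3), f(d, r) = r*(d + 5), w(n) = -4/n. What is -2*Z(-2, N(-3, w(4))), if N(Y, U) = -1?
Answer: 18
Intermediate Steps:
f(d, r) = r*(5 + d)
Z(q, l) = -15 - 3*q (Z(q, l) = -3*(5 + q) = -15 - 3*q)
-2*Z(-2, N(-3, w(4))) = -2*(-15 - 3*(-2)) = -2*(-15 + 6) = -2*(-9) = 18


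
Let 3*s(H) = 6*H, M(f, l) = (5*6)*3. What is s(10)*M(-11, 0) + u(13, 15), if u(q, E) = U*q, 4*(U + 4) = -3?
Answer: 6953/4 ≈ 1738.3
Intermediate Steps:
U = -19/4 (U = -4 + (¼)*(-3) = -4 - ¾ = -19/4 ≈ -4.7500)
M(f, l) = 90 (M(f, l) = 30*3 = 90)
u(q, E) = -19*q/4
s(H) = 2*H (s(H) = (6*H)/3 = 2*H)
s(10)*M(-11, 0) + u(13, 15) = (2*10)*90 - 19/4*13 = 20*90 - 247/4 = 1800 - 247/4 = 6953/4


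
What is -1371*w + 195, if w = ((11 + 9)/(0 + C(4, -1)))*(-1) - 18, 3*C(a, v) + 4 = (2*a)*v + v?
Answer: 241089/13 ≈ 18545.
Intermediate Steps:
C(a, v) = -4/3 + v/3 + 2*a*v/3 (C(a, v) = -4/3 + ((2*a)*v + v)/3 = -4/3 + (2*a*v + v)/3 = -4/3 + (v + 2*a*v)/3 = -4/3 + (v/3 + 2*a*v/3) = -4/3 + v/3 + 2*a*v/3)
w = -174/13 (w = ((11 + 9)/(0 + (-4/3 + (1/3)*(-1) + (2/3)*4*(-1))))*(-1) - 18 = (20/(0 + (-4/3 - 1/3 - 8/3)))*(-1) - 18 = (20/(0 - 13/3))*(-1) - 18 = (20/(-13/3))*(-1) - 18 = (20*(-3/13))*(-1) - 18 = -60/13*(-1) - 18 = 60/13 - 18 = -174/13 ≈ -13.385)
-1371*w + 195 = -1371*(-174/13) + 195 = 238554/13 + 195 = 241089/13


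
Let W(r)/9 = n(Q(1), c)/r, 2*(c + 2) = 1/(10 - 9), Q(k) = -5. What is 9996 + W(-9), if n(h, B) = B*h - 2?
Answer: 19981/2 ≈ 9990.5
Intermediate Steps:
c = -3/2 (c = -2 + 1/(2*(10 - 9)) = -2 + (½)/1 = -2 + (½)*1 = -2 + ½ = -3/2 ≈ -1.5000)
n(h, B) = -2 + B*h
W(r) = 99/(2*r) (W(r) = 9*((-2 - 3/2*(-5))/r) = 9*((-2 + 15/2)/r) = 9*(11/(2*r)) = 99/(2*r))
9996 + W(-9) = 9996 + (99/2)/(-9) = 9996 + (99/2)*(-⅑) = 9996 - 11/2 = 19981/2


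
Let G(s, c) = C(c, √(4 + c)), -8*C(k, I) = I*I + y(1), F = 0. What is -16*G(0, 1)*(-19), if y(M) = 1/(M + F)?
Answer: -228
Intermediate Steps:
y(M) = 1/M (y(M) = 1/(M + 0) = 1/M)
C(k, I) = -⅛ - I²/8 (C(k, I) = -(I*I + 1/1)/8 = -(I² + 1)/8 = -(1 + I²)/8 = -⅛ - I²/8)
G(s, c) = -5/8 - c/8 (G(s, c) = -⅛ - (½ + c/8) = -⅛ - (4 + c)/8 = -⅛ + (-½ - c/8) = -5/8 - c/8)
-16*G(0, 1)*(-19) = -16*(-5/8 - ⅛*1)*(-19) = -16*(-5/8 - ⅛)*(-19) = -16*(-¾)*(-19) = 12*(-19) = -228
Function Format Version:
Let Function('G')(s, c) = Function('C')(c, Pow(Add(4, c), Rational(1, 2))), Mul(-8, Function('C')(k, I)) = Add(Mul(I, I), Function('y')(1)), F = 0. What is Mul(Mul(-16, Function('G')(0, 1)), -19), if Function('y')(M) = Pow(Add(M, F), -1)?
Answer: -228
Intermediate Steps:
Function('y')(M) = Pow(M, -1) (Function('y')(M) = Pow(Add(M, 0), -1) = Pow(M, -1))
Function('C')(k, I) = Add(Rational(-1, 8), Mul(Rational(-1, 8), Pow(I, 2))) (Function('C')(k, I) = Mul(Rational(-1, 8), Add(Mul(I, I), Pow(1, -1))) = Mul(Rational(-1, 8), Add(Pow(I, 2), 1)) = Mul(Rational(-1, 8), Add(1, Pow(I, 2))) = Add(Rational(-1, 8), Mul(Rational(-1, 8), Pow(I, 2))))
Function('G')(s, c) = Add(Rational(-5, 8), Mul(Rational(-1, 8), c)) (Function('G')(s, c) = Add(Rational(-1, 8), Mul(Rational(-1, 8), Pow(Pow(Add(4, c), Rational(1, 2)), 2))) = Add(Rational(-1, 8), Mul(Rational(-1, 8), Add(4, c))) = Add(Rational(-1, 8), Add(Rational(-1, 2), Mul(Rational(-1, 8), c))) = Add(Rational(-5, 8), Mul(Rational(-1, 8), c)))
Mul(Mul(-16, Function('G')(0, 1)), -19) = Mul(Mul(-16, Add(Rational(-5, 8), Mul(Rational(-1, 8), 1))), -19) = Mul(Mul(-16, Add(Rational(-5, 8), Rational(-1, 8))), -19) = Mul(Mul(-16, Rational(-3, 4)), -19) = Mul(12, -19) = -228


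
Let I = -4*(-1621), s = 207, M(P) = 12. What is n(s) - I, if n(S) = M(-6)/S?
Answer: -447392/69 ≈ -6483.9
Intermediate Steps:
I = 6484
n(S) = 12/S
n(s) - I = 12/207 - 1*6484 = 12*(1/207) - 6484 = 4/69 - 6484 = -447392/69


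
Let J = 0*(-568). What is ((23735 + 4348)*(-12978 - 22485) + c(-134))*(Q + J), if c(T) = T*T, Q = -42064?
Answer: 41891094792272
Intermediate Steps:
c(T) = T**2
J = 0
((23735 + 4348)*(-12978 - 22485) + c(-134))*(Q + J) = ((23735 + 4348)*(-12978 - 22485) + (-134)**2)*(-42064 + 0) = (28083*(-35463) + 17956)*(-42064) = (-995907429 + 17956)*(-42064) = -995889473*(-42064) = 41891094792272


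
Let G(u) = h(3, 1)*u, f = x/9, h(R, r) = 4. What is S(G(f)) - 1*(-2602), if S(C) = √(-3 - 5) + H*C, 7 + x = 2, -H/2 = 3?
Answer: 7846/3 + 2*I*√2 ≈ 2615.3 + 2.8284*I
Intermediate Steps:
H = -6 (H = -2*3 = -6)
x = -5 (x = -7 + 2 = -5)
f = -5/9 ≈ -0.55556
G(u) = 4*u
S(C) = -6*C + 2*I*√2 (S(C) = √(-3 - 5) - 6*C = √(-8) - 6*C = 2*I*√2 - 6*C = -6*C + 2*I*√2)
S(G(f)) - 1*(-2602) = (-24*(-5)/9 + 2*I*√2) - 1*(-2602) = (-6*(-20/9) + 2*I*√2) + 2602 = (40/3 + 2*I*√2) + 2602 = 7846/3 + 2*I*√2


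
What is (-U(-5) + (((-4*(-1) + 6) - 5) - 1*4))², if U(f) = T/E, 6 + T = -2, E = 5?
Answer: 169/25 ≈ 6.7600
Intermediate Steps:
T = -8 (T = -6 - 2 = -8)
U(f) = -8/5
(-U(-5) + (((-4*(-1) + 6) - 5) - 1*4))² = (-1*(-8/5) + (((-4*(-1) + 6) - 5) - 1*4))² = (8/5 + (((4 + 6) - 5) - 4))² = (8/5 + ((10 - 5) - 4))² = (8/5 + (5 - 4))² = (8/5 + 1)² = (13/5)² = 169/25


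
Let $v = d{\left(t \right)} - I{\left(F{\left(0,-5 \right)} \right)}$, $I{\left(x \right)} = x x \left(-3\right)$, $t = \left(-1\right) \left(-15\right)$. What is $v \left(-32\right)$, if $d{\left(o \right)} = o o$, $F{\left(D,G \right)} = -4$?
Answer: $-8736$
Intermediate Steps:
$t = 15$
$d{\left(o \right)} = o^{2}$
$I{\left(x \right)} = - 3 x^{2}$ ($I{\left(x \right)} = x^{2} \left(-3\right) = - 3 x^{2}$)
$v = 273$ ($v = 15^{2} - - 3 \left(-4\right)^{2} = 225 - \left(-3\right) 16 = 225 - -48 = 225 + 48 = 273$)
$v \left(-32\right) = 273 \left(-32\right) = -8736$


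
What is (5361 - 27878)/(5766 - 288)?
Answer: -2047/498 ≈ -4.1104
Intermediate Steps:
(5361 - 27878)/(5766 - 288) = -22517/5478 = -22517*1/5478 = -2047/498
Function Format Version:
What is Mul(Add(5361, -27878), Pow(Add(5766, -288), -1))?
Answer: Rational(-2047, 498) ≈ -4.1104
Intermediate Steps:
Mul(Add(5361, -27878), Pow(Add(5766, -288), -1)) = Mul(-22517, Pow(5478, -1)) = Mul(-22517, Rational(1, 5478)) = Rational(-2047, 498)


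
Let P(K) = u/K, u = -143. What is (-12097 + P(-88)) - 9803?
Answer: -175187/8 ≈ -21898.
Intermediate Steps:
P(K) = -143/K
(-12097 + P(-88)) - 9803 = (-12097 - 143/(-88)) - 9803 = (-12097 - 143*(-1/88)) - 9803 = (-12097 + 13/8) - 9803 = -96763/8 - 9803 = -175187/8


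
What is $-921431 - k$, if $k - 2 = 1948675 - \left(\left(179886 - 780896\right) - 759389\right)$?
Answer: $-4230507$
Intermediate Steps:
$k = 3309076$ ($k = 2 + \left(1948675 - \left(\left(179886 - 780896\right) - 759389\right)\right) = 2 + \left(1948675 - \left(-601010 - 759389\right)\right) = 2 + \left(1948675 - -1360399\right) = 2 + \left(1948675 + 1360399\right) = 2 + 3309074 = 3309076$)
$-921431 - k = -921431 - 3309076 = -4230507$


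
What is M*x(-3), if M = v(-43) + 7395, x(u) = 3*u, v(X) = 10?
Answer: -66645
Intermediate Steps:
M = 7405 (M = 10 + 7395 = 7405)
M*x(-3) = 7405*(3*(-3)) = 7405*(-9) = -66645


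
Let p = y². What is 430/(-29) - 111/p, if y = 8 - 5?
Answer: -2363/87 ≈ -27.161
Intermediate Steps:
y = 3
p = 9 (p = 3² = 9)
430/(-29) - 111/p = 430/(-29) - 111/9 = 430*(-1/29) - 111*⅑ = -430/29 - 37/3 = -2363/87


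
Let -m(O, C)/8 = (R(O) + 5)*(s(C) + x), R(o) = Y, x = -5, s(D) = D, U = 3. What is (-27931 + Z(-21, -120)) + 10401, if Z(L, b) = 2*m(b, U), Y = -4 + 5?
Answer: -17338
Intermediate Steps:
Y = 1
R(o) = 1
m(O, C) = 240 - 48*C (m(O, C) = -8*(1 + 5)*(C - 5) = -48*(-5 + C) = -8*(-30 + 6*C) = 240 - 48*C)
Z(L, b) = 192 (Z(L, b) = 2*(240 - 48*3) = 2*(240 - 144) = 2*96 = 192)
(-27931 + Z(-21, -120)) + 10401 = (-27931 + 192) + 10401 = -27739 + 10401 = -17338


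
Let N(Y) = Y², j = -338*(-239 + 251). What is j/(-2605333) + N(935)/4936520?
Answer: 459533953409/2572255692232 ≈ 0.17865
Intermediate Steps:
j = -4056 (j = -338*12 = -4056)
j/(-2605333) + N(935)/4936520 = -4056/(-2605333) + 935²/4936520 = -4056*(-1/2605333) + 874225*(1/4936520) = 4056/2605333 + 174845/987304 = 459533953409/2572255692232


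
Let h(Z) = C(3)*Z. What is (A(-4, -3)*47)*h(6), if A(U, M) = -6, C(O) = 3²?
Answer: -15228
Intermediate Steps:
C(O) = 9
h(Z) = 9*Z
(A(-4, -3)*47)*h(6) = (-6*47)*(9*6) = -282*54 = -15228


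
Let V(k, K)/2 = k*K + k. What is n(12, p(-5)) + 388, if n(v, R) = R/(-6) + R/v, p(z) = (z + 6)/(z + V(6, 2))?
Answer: 144335/372 ≈ 388.00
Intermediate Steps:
V(k, K) = 2*k + 2*K*k (V(k, K) = 2*(k*K + k) = 2*(K*k + k) = 2*(k + K*k) = 2*k + 2*K*k)
p(z) = (6 + z)/(36 + z) (p(z) = (z + 6)/(z + 2*6*(1 + 2)) = (6 + z)/(z + 2*6*3) = (6 + z)/(z + 36) = (6 + z)/(36 + z))
n(v, R) = -R/6 + R/v (n(v, R) = R*(-1/6) + R/v = -R/6 + R/v)
n(12, p(-5)) + 388 = (-(6 - 5)/(6*(36 - 5)) + ((6 - 5)/(36 - 5))/12) + 388 = (-1/(6*31) + (1/31)*(1/12)) + 388 = (-1/186 + ((1/31)*1)*(1/12)) + 388 = (-1/6*1/31 + (1/31)*(1/12)) + 388 = (-1/186 + 1/372) + 388 = -1/372 + 388 = 144335/372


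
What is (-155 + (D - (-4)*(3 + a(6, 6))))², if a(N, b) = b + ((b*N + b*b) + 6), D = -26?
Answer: 27889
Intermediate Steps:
a(N, b) = 6 + b + b² + N*b (a(N, b) = b + ((N*b + b²) + 6) = b + ((b² + N*b) + 6) = b + (6 + b² + N*b) = 6 + b + b² + N*b)
(-155 + (D - (-4)*(3 + a(6, 6))))² = (-155 + (-26 - (-4)*(3 + (6 + 6 + 6² + 6*6))))² = (-155 + (-26 - (-4)*(3 + (6 + 6 + 36 + 36))))² = (-155 + (-26 - (-4)*(3 + 84)))² = (-155 + (-26 - (-4)*87))² = (-155 + (-26 - 1*(-348)))² = (-155 + (-26 + 348))² = (-155 + 322)² = 167² = 27889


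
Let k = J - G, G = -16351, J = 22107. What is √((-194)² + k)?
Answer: √76094 ≈ 275.85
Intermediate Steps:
k = 38458 (k = 22107 - 1*(-16351) = 22107 + 16351 = 38458)
√((-194)² + k) = √((-194)² + 38458) = √(37636 + 38458) = √76094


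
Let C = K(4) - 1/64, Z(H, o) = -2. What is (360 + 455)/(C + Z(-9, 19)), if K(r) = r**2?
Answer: 10432/179 ≈ 58.279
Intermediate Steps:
C = 1023/64 (C = 4**2 - 1/64 = 16 - 1*1/64 = 16 - 1/64 = 1023/64 ≈ 15.984)
(360 + 455)/(C + Z(-9, 19)) = (360 + 455)/(1023/64 - 2) = 815/(895/64) = 815*(64/895) = 10432/179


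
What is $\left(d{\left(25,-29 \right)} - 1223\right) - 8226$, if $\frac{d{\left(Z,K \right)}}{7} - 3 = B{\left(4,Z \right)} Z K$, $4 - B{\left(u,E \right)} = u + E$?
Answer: $117447$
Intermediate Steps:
$B{\left(u,E \right)} = 4 - E - u$ ($B{\left(u,E \right)} = 4 - \left(u + E\right) = 4 - \left(E + u\right) = 4 - E - u$)
$d{\left(Z,K \right)} = 21 - 7 K Z^{2}$ ($d{\left(Z,K \right)} = 21 + 7 \left(4 - Z - 4\right) Z K = 21 + 7 - Z Z K = 21 + 7 - Z^{2} K = 21 + 7 \left(- K Z^{2}\right) = 21 - 7 K Z^{2}$)
$\left(d{\left(25,-29 \right)} - 1223\right) - 8226 = \left(\left(21 - - 203 \cdot 25^{2}\right) - 1223\right) - 8226 = \left(\left(21 - \left(-203\right) 625\right) - 1223\right) - 8226 = \left(\left(21 + 126875\right) - 1223\right) - 8226 = \left(126896 - 1223\right) - 8226 = 125673 - 8226 = 117447$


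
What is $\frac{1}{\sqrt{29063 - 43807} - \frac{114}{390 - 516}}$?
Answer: $\frac{21}{342235} - \frac{882 i \sqrt{3686}}{6502465} \approx 6.1361 \cdot 10^{-5} - 0.0082351 i$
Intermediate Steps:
$\frac{1}{\sqrt{29063 - 43807} - \frac{114}{390 - 516}} = \frac{1}{\sqrt{-14744} - \frac{114}{-126}} = \frac{1}{2 i \sqrt{3686} - - \frac{19}{21}} = \frac{1}{2 i \sqrt{3686} + \frac{19}{21}} = \frac{1}{\frac{19}{21} + 2 i \sqrt{3686}}$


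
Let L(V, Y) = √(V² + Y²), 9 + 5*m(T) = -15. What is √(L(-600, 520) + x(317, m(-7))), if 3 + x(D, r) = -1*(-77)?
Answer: √(74 + 40*√394) ≈ 29.461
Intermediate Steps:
m(T) = -24/5 (m(T) = -9/5 + (⅕)*(-15) = -9/5 - 3 = -24/5)
x(D, r) = 74 (x(D, r) = -3 - 1*(-77) = -3 + 77 = 74)
√(L(-600, 520) + x(317, m(-7))) = √(√((-600)² + 520²) + 74) = √(√(360000 + 270400) + 74) = √(√630400 + 74) = √(40*√394 + 74) = √(74 + 40*√394)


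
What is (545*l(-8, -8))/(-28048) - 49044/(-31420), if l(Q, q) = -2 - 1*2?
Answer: 90255107/55079260 ≈ 1.6386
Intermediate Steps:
l(Q, q) = -4 (l(Q, q) = -2 - 2 = -4)
(545*l(-8, -8))/(-28048) - 49044/(-31420) = (545*(-4))/(-28048) - 49044/(-31420) = -2180*(-1/28048) - 49044*(-1/31420) = 545/7012 + 12261/7855 = 90255107/55079260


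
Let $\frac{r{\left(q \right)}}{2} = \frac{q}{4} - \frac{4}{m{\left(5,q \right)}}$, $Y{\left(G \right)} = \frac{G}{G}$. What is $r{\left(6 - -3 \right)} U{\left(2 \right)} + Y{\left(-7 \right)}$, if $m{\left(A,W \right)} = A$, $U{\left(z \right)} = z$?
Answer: $\frac{34}{5} \approx 6.8$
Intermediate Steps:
$Y{\left(G \right)} = 1$
$r{\left(q \right)} = - \frac{8}{5} + \frac{q}{2}$ ($r{\left(q \right)} = 2 \left(\frac{q}{4} - \frac{4}{5}\right) = 2 \left(- \frac{4}{5} + \frac{q}{4}\right) = - \frac{8}{5} + \frac{q}{2}$)
$r{\left(6 - -3 \right)} U{\left(2 \right)} + Y{\left(-7 \right)} = \left(- \frac{8}{5} + \frac{6 - -3}{2}\right) 2 + 1 = \left(- \frac{8}{5} + \frac{6 + 3}{2}\right) 2 + 1 = \left(- \frac{8}{5} + \frac{1}{2} \cdot 9\right) 2 + 1 = \left(- \frac{8}{5} + \frac{9}{2}\right) 2 + 1 = \frac{29}{10} \cdot 2 + 1 = \frac{29}{5} + 1 = \frac{34}{5}$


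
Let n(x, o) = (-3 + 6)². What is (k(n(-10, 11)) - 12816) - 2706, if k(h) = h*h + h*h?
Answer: -15360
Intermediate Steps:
n(x, o) = 9 (n(x, o) = 3² = 9)
k(h) = 2*h² (k(h) = h² + h² = 2*h²)
(k(n(-10, 11)) - 12816) - 2706 = (2*9² - 12816) - 2706 = (2*81 - 12816) - 2706 = (162 - 12816) - 2706 = -12654 - 2706 = -15360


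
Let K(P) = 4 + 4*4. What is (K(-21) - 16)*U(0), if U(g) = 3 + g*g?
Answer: 12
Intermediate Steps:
U(g) = 3 + g**2
K(P) = 20 (K(P) = 4 + 16 = 20)
(K(-21) - 16)*U(0) = (20 - 16)*(3 + 0**2) = 4*(3 + 0) = 4*3 = 12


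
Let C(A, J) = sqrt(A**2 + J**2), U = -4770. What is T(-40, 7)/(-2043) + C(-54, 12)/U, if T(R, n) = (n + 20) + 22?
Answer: -49/2043 - sqrt(85)/795 ≈ -0.035581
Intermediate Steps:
T(R, n) = 42 + n (T(R, n) = (20 + n) + 22 = 42 + n)
T(-40, 7)/(-2043) + C(-54, 12)/U = (42 + 7)/(-2043) + sqrt((-54)**2 + 12**2)/(-4770) = 49*(-1/2043) + sqrt(2916 + 144)*(-1/4770) = -49/2043 + sqrt(3060)*(-1/4770) = -49/2043 + (6*sqrt(85))*(-1/4770) = -49/2043 - sqrt(85)/795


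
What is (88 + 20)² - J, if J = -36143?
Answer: 47807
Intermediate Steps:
(88 + 20)² - J = (88 + 20)² - 1*(-36143) = 108² + 36143 = 11664 + 36143 = 47807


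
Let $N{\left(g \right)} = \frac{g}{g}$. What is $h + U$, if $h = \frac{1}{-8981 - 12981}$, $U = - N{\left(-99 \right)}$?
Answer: $- \frac{21963}{21962} \approx -1.0$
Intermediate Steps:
$N{\left(g \right)} = 1$
$U = -1$ ($U = \left(-1\right) 1 = -1$)
$h = - \frac{1}{21962}$ ($h = \frac{1}{-21962} = - \frac{1}{21962} \approx -4.5533 \cdot 10^{-5}$)
$h + U = - \frac{1}{21962} - 1 = - \frac{21963}{21962}$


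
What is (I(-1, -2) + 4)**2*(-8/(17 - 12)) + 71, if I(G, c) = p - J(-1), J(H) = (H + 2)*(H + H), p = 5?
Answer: -613/5 ≈ -122.60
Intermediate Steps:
J(H) = 2*H*(2 + H) (J(H) = (2 + H)*(2*H) = 2*H*(2 + H))
I(G, c) = 7 (I(G, c) = 5 - 2*(-1)*(2 - 1) = 5 - 2*(-1) = 5 - 1*(-2) = 5 + 2 = 7)
(I(-1, -2) + 4)**2*(-8/(17 - 12)) + 71 = (7 + 4)**2*(-8/(17 - 12)) + 71 = 11**2*(-8/5) + 71 = 121*((1/5)*(-8)) + 71 = 121*(-8/5) + 71 = -968/5 + 71 = -613/5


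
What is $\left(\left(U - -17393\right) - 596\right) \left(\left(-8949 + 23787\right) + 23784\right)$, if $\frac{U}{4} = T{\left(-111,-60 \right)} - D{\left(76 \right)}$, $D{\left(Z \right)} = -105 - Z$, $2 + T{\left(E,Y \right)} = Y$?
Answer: $667117806$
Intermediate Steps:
$T{\left(E,Y \right)} = -2 + Y$
$U = 476$ ($U = 4 \left(\left(-2 - 60\right) - \left(-105 - 76\right)\right) = 4 \left(-62 - \left(-105 - 76\right)\right) = 4 \left(-62 - -181\right) = 4 \left(-62 + 181\right) = 4 \cdot 119 = 476$)
$\left(\left(U - -17393\right) - 596\right) \left(\left(-8949 + 23787\right) + 23784\right) = \left(\left(476 - -17393\right) - 596\right) \left(\left(-8949 + 23787\right) + 23784\right) = \left(\left(476 + 17393\right) - 596\right) \left(14838 + 23784\right) = \left(17869 - 596\right) 38622 = 17273 \cdot 38622 = 667117806$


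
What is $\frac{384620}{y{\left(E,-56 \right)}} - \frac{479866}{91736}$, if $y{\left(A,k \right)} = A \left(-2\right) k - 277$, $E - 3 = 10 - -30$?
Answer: $\frac{16552694273}{208194852} \approx 79.506$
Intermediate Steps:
$E = 43$ ($E = 3 + \left(10 - -30\right) = 3 + \left(10 + 30\right) = 3 + 40 = 43$)
$y{\left(A,k \right)} = -277 - 2 A k$ ($y{\left(A,k \right)} = - 2 A k - 277 = -277 - 2 A k$)
$\frac{384620}{y{\left(E,-56 \right)}} - \frac{479866}{91736} = \frac{384620}{-277 - 86 \left(-56\right)} - \frac{479866}{91736} = \frac{384620}{-277 + 4816} - \frac{239933}{45868} = \frac{384620}{4539} - \frac{239933}{45868} = \frac{16552694273}{208194852}$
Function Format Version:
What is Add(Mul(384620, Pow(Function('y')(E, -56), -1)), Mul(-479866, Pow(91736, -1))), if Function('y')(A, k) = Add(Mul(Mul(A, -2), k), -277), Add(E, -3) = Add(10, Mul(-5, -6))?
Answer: Rational(16552694273, 208194852) ≈ 79.506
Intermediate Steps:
E = 43 (E = Add(3, Add(10, Mul(-5, -6))) = Add(3, Add(10, 30)) = Add(3, 40) = 43)
Function('y')(A, k) = Add(-277, Mul(-2, A, k)) (Function('y')(A, k) = Add(Mul(Mul(-2, A), k), -277) = Add(Mul(-2, A, k), -277) = Add(-277, Mul(-2, A, k)))
Add(Mul(384620, Pow(Function('y')(E, -56), -1)), Mul(-479866, Pow(91736, -1))) = Add(Mul(384620, Pow(Add(-277, Mul(-2, 43, -56)), -1)), Mul(-479866, Pow(91736, -1))) = Add(Mul(384620, Pow(Add(-277, 4816), -1)), Mul(-479866, Rational(1, 91736))) = Add(Mul(384620, Pow(4539, -1)), Rational(-239933, 45868)) = Add(Mul(384620, Rational(1, 4539)), Rational(-239933, 45868)) = Add(Rational(384620, 4539), Rational(-239933, 45868)) = Rational(16552694273, 208194852)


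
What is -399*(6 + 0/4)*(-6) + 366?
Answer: 14730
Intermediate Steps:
-399*(6 + 0/4)*(-6) + 366 = -399*(6 + 0*(¼))*(-6) + 366 = -399*(6 + 0)*(-6) + 366 = -2394*(-6) + 366 = -399*(-36) + 366 = 14364 + 366 = 14730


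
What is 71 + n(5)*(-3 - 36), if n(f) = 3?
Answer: -46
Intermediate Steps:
71 + n(5)*(-3 - 36) = 71 + 3*(-3 - 36) = 71 + 3*(-39) = 71 - 117 = -46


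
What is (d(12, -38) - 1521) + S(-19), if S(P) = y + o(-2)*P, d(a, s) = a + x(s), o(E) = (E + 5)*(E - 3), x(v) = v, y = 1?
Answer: -1261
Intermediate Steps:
o(E) = (-3 + E)*(5 + E) (o(E) = (5 + E)*(-3 + E) = (-3 + E)*(5 + E))
d(a, s) = a + s
S(P) = 1 - 15*P (S(P) = 1 + (-15 + (-2)**2 + 2*(-2))*P = 1 + (-15 + 4 - 4)*P = 1 - 15*P)
(d(12, -38) - 1521) + S(-19) = ((12 - 38) - 1521) + (1 - 15*(-19)) = (-26 - 1521) + (1 + 285) = -1547 + 286 = -1261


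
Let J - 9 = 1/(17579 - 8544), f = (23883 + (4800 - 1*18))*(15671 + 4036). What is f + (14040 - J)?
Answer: 5104008705509/9035 ≈ 5.6492e+8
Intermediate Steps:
f = 564901155 (f = (23883 + (4800 - 18))*19707 = (23883 + 4782)*19707 = 28665*19707 = 564901155)
J = 81316/9035 (J = 9 + 1/(17579 - 8544) = 9 + 1/9035 = 81316/9035 ≈ 9.0001)
f + (14040 - J) = 564901155 + (14040 - 1*81316/9035) = 564901155 + (14040 - 81316/9035) = 564901155 + 126770084/9035 = 5104008705509/9035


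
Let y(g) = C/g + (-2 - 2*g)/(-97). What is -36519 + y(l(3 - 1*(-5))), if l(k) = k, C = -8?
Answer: -3542422/97 ≈ -36520.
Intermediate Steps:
y(g) = 2/97 - 8/g + 2*g/97 (y(g) = -8/g + (-2 - 2*g)/(-97) = -8/g + (-2 - 2*g)*(-1/97) = -8/g + (2/97 + 2*g/97) = 2/97 - 8/g + 2*g/97)
-36519 + y(l(3 - 1*(-5))) = -36519 + 2*(-388 + (3 - 1*(-5))*(1 + (3 - 1*(-5))))/(97*(3 - 1*(-5))) = -36519 + 2*(-388 + (3 + 5)*(1 + (3 + 5)))/(97*(3 + 5)) = -36519 + (2/97)*(-388 + 8*(1 + 8))/8 = -36519 + (2/97)*(1/8)*(-388 + 8*9) = -36519 + (2/97)*(1/8)*(-388 + 72) = -36519 + (2/97)*(1/8)*(-316) = -36519 - 79/97 = -3542422/97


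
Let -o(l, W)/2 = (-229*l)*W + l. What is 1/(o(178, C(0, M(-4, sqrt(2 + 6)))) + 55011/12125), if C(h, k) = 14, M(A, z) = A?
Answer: 12125/13834437511 ≈ 8.7644e-7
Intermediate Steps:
o(l, W) = -2*l + 458*W*l (o(l, W) = -2*((-229*l)*W + l) = -2*(-229*W*l + l) = -2*(l - 229*W*l) = -2*l + 458*W*l)
1/(o(178, C(0, M(-4, sqrt(2 + 6)))) + 55011/12125) = 1/(2*178*(-1 + 229*14) + 55011/12125) = 1/(2*178*(-1 + 3206) + 55011*(1/12125)) = 1/(2*178*3205 + 55011/12125) = 1/(1140980 + 55011/12125) = 1/(13834437511/12125) = 12125/13834437511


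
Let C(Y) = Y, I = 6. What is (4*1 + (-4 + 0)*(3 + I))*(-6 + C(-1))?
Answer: 224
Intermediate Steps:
(4*1 + (-4 + 0)*(3 + I))*(-6 + C(-1)) = (4*1 + (-4 + 0)*(3 + 6))*(-6 - 1) = (4 - 4*9)*(-7) = (4 - 36)*(-7) = -32*(-7) = 224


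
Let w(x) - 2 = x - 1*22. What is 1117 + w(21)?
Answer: 1118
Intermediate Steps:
w(x) = -20 + x (w(x) = 2 + (x - 1*22) = 2 + (x - 22) = 2 + (-22 + x) = -20 + x)
1117 + w(21) = 1117 + (-20 + 21) = 1117 + 1 = 1118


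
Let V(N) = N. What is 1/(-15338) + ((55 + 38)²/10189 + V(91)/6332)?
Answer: 427074804849/494778940412 ≈ 0.86316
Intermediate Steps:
1/(-15338) + ((55 + 38)²/10189 + V(91)/6332) = 1/(-15338) + ((55 + 38)²/10189 + 91/6332) = -1/15338 + (93²*(1/10189) + 91*(1/6332)) = -1/15338 + (8649*(1/10189) + 91/6332) = -1/15338 + (8649/10189 + 91/6332) = -1/15338 + 55692667/64516748 = 427074804849/494778940412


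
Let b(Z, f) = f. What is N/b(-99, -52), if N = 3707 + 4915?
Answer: -4311/26 ≈ -165.81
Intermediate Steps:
N = 8622
N/b(-99, -52) = 8622/(-52) = 8622*(-1/52) = -4311/26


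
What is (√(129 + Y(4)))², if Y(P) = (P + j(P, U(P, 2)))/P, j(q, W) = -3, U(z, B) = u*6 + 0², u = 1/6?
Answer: 517/4 ≈ 129.25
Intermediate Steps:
u = ⅙ ≈ 0.16667
U(z, B) = 1 (U(z, B) = (⅙)*6 + 0² = 1 + 0 = 1)
Y(P) = (-3 + P)/P (Y(P) = (P - 3)/P = (-3 + P)/P)
(√(129 + Y(4)))² = (√(129 + (-3 + 4)/4))² = (√(129 + (¼)*1))² = (√(129 + ¼))² = (√(517/4))² = (√517/2)² = 517/4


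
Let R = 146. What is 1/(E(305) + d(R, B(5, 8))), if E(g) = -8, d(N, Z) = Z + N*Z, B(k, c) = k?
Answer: 1/727 ≈ 0.0013755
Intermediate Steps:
1/(E(305) + d(R, B(5, 8))) = 1/(-8 + 5*(1 + 146)) = 1/(-8 + 5*147) = 1/(-8 + 735) = 1/727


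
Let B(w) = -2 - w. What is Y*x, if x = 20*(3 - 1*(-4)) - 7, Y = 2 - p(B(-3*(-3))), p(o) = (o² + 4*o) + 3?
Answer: -10374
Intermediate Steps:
p(o) = 3 + o² + 4*o
Y = -78 (Y = 2 - (3 + (-2 - (-3)*(-3))² + 4*(-2 - (-3)*(-3))) = 2 - (3 + (-2 - 1*9)² + 4*(-2 - 1*9)) = 2 - (3 + (-2 - 9)² + 4*(-2 - 9)) = 2 - (3 + (-11)² + 4*(-11)) = 2 - (3 + 121 - 44) = 2 - 1*80 = 2 - 80 = -78)
x = 133 (x = 20*(3 + 4) - 7 = 20*7 - 7 = 140 - 7 = 133)
Y*x = -78*133 = -10374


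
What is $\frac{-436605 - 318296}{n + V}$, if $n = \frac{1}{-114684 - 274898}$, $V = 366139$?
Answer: $- \frac{294095841382}{142641163897} \approx -2.0618$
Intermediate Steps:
$n = - \frac{1}{389582}$ ($n = \frac{1}{-389582} = - \frac{1}{389582} \approx -2.5669 \cdot 10^{-6}$)
$\frac{-436605 - 318296}{n + V} = \frac{-436605 - 318296}{- \frac{1}{389582} + 366139} = - \frac{754901}{\frac{142641163897}{389582}} = \left(-754901\right) \frac{389582}{142641163897} = - \frac{294095841382}{142641163897}$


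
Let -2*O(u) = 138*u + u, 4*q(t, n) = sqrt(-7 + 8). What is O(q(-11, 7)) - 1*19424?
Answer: -155531/8 ≈ -19441.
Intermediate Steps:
q(t, n) = 1/4 (q(t, n) = sqrt(-7 + 8)/4 = sqrt(1)/4 = (1/4)*1 = 1/4)
O(u) = -139*u/2 (O(u) = -(138*u + u)/2 = -139*u/2)
O(q(-11, 7)) - 1*19424 = -139/2*1/4 - 1*19424 = -139/8 - 19424 = -155531/8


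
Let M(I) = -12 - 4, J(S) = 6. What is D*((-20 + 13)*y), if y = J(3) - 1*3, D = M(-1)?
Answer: 336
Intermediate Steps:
M(I) = -16
D = -16
y = 3 (y = 6 - 1*3 = 6 - 3 = 3)
D*((-20 + 13)*y) = -16*(-20 + 13)*3 = -(-112)*3 = -16*(-21) = 336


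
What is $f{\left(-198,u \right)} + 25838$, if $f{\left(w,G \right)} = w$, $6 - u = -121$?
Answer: $25640$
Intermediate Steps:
$u = 127$ ($u = 6 - -121 = 6 + 121 = 127$)
$f{\left(-198,u \right)} + 25838 = -198 + 25838 = 25640$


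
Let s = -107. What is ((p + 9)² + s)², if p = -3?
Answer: 5041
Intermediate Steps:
((p + 9)² + s)² = ((-3 + 9)² - 107)² = (6² - 107)² = (36 - 107)² = (-71)² = 5041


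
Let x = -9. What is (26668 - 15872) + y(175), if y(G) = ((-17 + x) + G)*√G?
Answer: 10796 + 745*√7 ≈ 12767.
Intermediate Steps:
y(G) = √G*(-26 + G) (y(G) = ((-17 - 9) + G)*√G = (-26 + G)*√G = √G*(-26 + G))
(26668 - 15872) + y(175) = (26668 - 15872) + √175*(-26 + 175) = 10796 + (5*√7)*149 = 10796 + 745*√7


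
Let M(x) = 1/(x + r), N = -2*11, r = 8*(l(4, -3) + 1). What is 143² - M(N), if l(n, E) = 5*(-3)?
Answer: 2740167/134 ≈ 20449.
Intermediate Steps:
l(n, E) = -15
r = -112 (r = 8*(-15 + 1) = 8*(-14) = -112)
N = -22
M(x) = 1/(-112 + x) (M(x) = 1/(x - 112) = 1/(-112 + x))
143² - M(N) = 143² - 1/(-112 - 22) = 20449 - 1/(-134) = 20449 - 1*(-1/134) = 20449 + 1/134 = 2740167/134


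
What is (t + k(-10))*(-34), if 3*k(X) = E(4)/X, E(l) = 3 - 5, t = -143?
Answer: 72896/15 ≈ 4859.7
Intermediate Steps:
E(l) = -2
k(X) = -2/(3*X) (k(X) = (-2/X)/3 = -2/(3*X))
(t + k(-10))*(-34) = (-143 - 2/3/(-10))*(-34) = (-143 - 2/3*(-1/10))*(-34) = (-143 + 1/15)*(-34) = -2144/15*(-34) = 72896/15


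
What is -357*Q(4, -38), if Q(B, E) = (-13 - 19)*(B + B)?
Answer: 91392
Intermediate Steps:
Q(B, E) = -64*B
-357*Q(4, -38) = -(-22848)*4 = -357*(-256) = 91392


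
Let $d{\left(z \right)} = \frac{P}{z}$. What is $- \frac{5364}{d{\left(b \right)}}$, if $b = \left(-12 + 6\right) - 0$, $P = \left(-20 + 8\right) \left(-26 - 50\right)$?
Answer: $\frac{1341}{38} \approx 35.289$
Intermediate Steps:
$P = 912$ ($P = \left(-12\right) \left(-76\right) = 912$)
$b = -6$ ($b = -6 + \left(-5 + 5\right) = -6 + 0 = -6$)
$d{\left(z \right)} = \frac{912}{z}$
$- \frac{5364}{d{\left(b \right)}} = - \frac{5364}{912 \frac{1}{-6}} = - \frac{5364}{912 \left(- \frac{1}{6}\right)} = - \frac{5364}{-152} = \left(-5364\right) \left(- \frac{1}{152}\right) = \frac{1341}{38}$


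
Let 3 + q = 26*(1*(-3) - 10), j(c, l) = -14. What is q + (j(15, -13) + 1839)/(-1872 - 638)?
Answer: -171547/502 ≈ -341.73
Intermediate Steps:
q = -341 (q = -3 + 26*(1*(-3) - 10) = -3 + 26*(-3 - 10) = -3 + 26*(-13) = -3 - 338 = -341)
q + (j(15, -13) + 1839)/(-1872 - 638) = -341 + (-14 + 1839)/(-1872 - 638) = -341 + 1825/(-2510) = -341 + 1825*(-1/2510) = -341 - 365/502 = -171547/502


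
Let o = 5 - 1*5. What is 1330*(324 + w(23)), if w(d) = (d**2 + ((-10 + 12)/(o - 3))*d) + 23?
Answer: 3434060/3 ≈ 1.1447e+6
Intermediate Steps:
o = 0 (o = 5 - 5 = 0)
w(d) = 23 + d**2 - 2*d/3 (w(d) = (d**2 + ((-10 + 12)/(0 - 3))*d) + 23 = (d**2 + (2/(-3))*d) + 23 = (d**2 + (2*(-1/3))*d) + 23 = (d**2 - 2*d/3) + 23 = 23 + d**2 - 2*d/3)
1330*(324 + w(23)) = 1330*(324 + (23 + 23**2 - 2/3*23)) = 1330*(324 + (23 + 529 - 46/3)) = 1330*(324 + 1610/3) = 1330*(2582/3) = 3434060/3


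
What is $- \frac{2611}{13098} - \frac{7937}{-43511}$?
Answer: $- \frac{9648395}{569907078} \approx -0.01693$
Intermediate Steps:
$- \frac{2611}{13098} - \frac{7937}{-43511} = \left(-2611\right) \frac{1}{13098} - - \frac{7937}{43511} = - \frac{2611}{13098} + \frac{7937}{43511} = - \frac{9648395}{569907078}$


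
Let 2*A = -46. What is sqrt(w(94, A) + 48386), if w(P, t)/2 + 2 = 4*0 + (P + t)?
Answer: 2*sqrt(12131) ≈ 220.28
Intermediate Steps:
A = -23 (A = (1/2)*(-46) = -23)
w(P, t) = -4 + 2*P + 2*t (w(P, t) = -4 + 2*(4*0 + (P + t)) = -4 + 2*(0 + (P + t)) = -4 + 2*(P + t) = -4 + (2*P + 2*t) = -4 + 2*P + 2*t)
sqrt(w(94, A) + 48386) = sqrt((-4 + 2*94 + 2*(-23)) + 48386) = sqrt((-4 + 188 - 46) + 48386) = sqrt(138 + 48386) = sqrt(48524) = 2*sqrt(12131)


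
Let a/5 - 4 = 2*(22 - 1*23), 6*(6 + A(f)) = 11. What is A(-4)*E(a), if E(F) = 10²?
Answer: -1250/3 ≈ -416.67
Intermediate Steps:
A(f) = -25/6 (A(f) = -6 + (⅙)*11 = -6 + 11/6 = -25/6)
a = 10 (a = 20 + 5*(2*(22 - 1*23)) = 20 + 5*(2*(22 - 23)) = 20 + 5*(2*(-1)) = 20 + 5*(-2) = 20 - 10 = 10)
E(F) = 100
A(-4)*E(a) = -25/6*100 = -1250/3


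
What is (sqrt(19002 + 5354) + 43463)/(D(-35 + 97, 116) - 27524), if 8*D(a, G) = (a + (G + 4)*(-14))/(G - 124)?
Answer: -1390816/879959 - 64*sqrt(6089)/879959 ≈ -1.5862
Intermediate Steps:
D(a, G) = (-56 + a - 14*G)/(8*(-124 + G)) (D(a, G) = ((a + (G + 4)*(-14))/(G - 124))/8 = ((a + (4 + G)*(-14))/(-124 + G))/8 = ((a + (-56 - 14*G))/(-124 + G))/8 = ((-56 + a - 14*G)/(-124 + G))/8 = (-56 + a - 14*G)/(8*(-124 + G)))
(sqrt(19002 + 5354) + 43463)/(D(-35 + 97, 116) - 27524) = (sqrt(19002 + 5354) + 43463)/((-56 + (-35 + 97) - 14*116)/(8*(-124 + 116)) - 27524) = (sqrt(24356) + 43463)/((1/8)*(-56 + 62 - 1624)/(-8) - 27524) = (2*sqrt(6089) + 43463)/((1/8)*(-1/8)*(-1618) - 27524) = (43463 + 2*sqrt(6089))/(809/32 - 27524) = (43463 + 2*sqrt(6089))/(-879959/32) = (43463 + 2*sqrt(6089))*(-32/879959) = -1390816/879959 - 64*sqrt(6089)/879959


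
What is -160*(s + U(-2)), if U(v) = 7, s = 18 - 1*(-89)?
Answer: -18240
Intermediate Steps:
s = 107 (s = 18 + 89 = 107)
-160*(s + U(-2)) = -160*(107 + 7) = -160*114 = -18240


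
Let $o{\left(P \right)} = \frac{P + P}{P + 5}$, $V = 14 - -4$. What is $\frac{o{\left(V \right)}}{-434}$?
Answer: $- \frac{18}{4991} \approx -0.0036065$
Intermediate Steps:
$V = 18$ ($V = 14 + 4 = 18$)
$o{\left(P \right)} = \frac{2 P}{5 + P}$
$\frac{o{\left(V \right)}}{-434} = \frac{2 \cdot 18 \frac{1}{5 + 18}}{-434} = 2 \cdot 18 \cdot \frac{1}{23} \left(- \frac{1}{434}\right) = \frac{36}{23} \left(- \frac{1}{434}\right) = - \frac{18}{4991}$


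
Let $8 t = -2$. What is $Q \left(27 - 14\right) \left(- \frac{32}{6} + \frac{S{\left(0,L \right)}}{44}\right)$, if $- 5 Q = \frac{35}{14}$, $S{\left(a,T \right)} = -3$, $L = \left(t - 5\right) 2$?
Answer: $\frac{9269}{264} \approx 35.11$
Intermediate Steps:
$t = - \frac{1}{4}$ ($t = \frac{1}{8} \left(-2\right) = - \frac{1}{4} \approx -0.25$)
$L = - \frac{21}{2}$ ($L = \left(- \frac{1}{4} - 5\right) 2 = \left(- \frac{21}{4}\right) 2 = - \frac{21}{2} \approx -10.5$)
$Q = - \frac{1}{2}$ ($Q = - \frac{35 \cdot \frac{1}{14}}{5} = \left(- \frac{1}{5}\right) \frac{5}{2} = - \frac{1}{2} \approx -0.5$)
$Q \left(27 - 14\right) \left(- \frac{32}{6} + \frac{S{\left(0,L \right)}}{44}\right) = - \frac{27 - 14}{2} \left(- \frac{32}{6} - \frac{3}{44}\right) = - \frac{27 - 14}{2} \left(\left(-32\right) \frac{1}{6} - \frac{3}{44}\right) = \left(- \frac{1}{2}\right) 13 \left(- \frac{16}{3} - \frac{3}{44}\right) = \left(- \frac{13}{2}\right) \left(- \frac{713}{132}\right) = \frac{9269}{264}$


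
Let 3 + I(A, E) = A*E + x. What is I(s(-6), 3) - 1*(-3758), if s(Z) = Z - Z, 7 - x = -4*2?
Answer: 3770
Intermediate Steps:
x = 15 (x = 7 - (-4)*2 = 7 - 1*(-8) = 7 + 8 = 15)
s(Z) = 0
I(A, E) = 12 + A*E (I(A, E) = -3 + (A*E + 15) = -3 + (15 + A*E) = 12 + A*E)
I(s(-6), 3) - 1*(-3758) = (12 + 0*3) - 1*(-3758) = (12 + 0) + 3758 = 12 + 3758 = 3770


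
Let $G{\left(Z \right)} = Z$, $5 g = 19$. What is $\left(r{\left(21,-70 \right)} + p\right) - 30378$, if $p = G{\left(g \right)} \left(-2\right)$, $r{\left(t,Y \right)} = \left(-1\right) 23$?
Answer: $- \frac{152043}{5} \approx -30409.0$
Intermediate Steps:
$g = \frac{19}{5}$ ($g = \frac{1}{5} \cdot 19 = \frac{19}{5} \approx 3.8$)
$r{\left(t,Y \right)} = -23$
$p = - \frac{38}{5}$ ($p = \frac{19}{5} \left(-2\right) = - \frac{38}{5} \approx -7.6$)
$\left(r{\left(21,-70 \right)} + p\right) - 30378 = \left(-23 - \frac{38}{5}\right) - 30378 = - \frac{153}{5} - 30378 = - \frac{152043}{5}$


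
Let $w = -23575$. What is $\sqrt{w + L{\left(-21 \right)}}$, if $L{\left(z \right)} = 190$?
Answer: $i \sqrt{23385} \approx 152.92 i$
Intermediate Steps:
$\sqrt{w + L{\left(-21 \right)}} = \sqrt{-23575 + 190} = \sqrt{-23385} = i \sqrt{23385}$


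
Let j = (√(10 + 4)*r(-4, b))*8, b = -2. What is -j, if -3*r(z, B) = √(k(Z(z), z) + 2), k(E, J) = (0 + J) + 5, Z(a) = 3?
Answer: 8*√42/3 ≈ 17.282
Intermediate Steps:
k(E, J) = 5 + J (k(E, J) = J + 5 = 5 + J)
r(z, B) = -√(7 + z)/3 (r(z, B) = -√((5 + z) + 2)/3 = -√(7 + z)/3)
j = -8*√42/3 (j = (√(10 + 4)*(-√(7 - 4)/3))*8 = (√14*(-√3/3))*8 = -√42/3*8 = -8*√42/3 ≈ -17.282)
-j = -(-8)*√42/3 = 8*√42/3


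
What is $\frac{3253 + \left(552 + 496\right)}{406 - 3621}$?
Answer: $- \frac{4301}{3215} \approx -1.3378$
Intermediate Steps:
$\frac{3253 + \left(552 + 496\right)}{406 - 3621} = \frac{3253 + 1048}{-3215} = 4301 \left(- \frac{1}{3215}\right) = - \frac{4301}{3215}$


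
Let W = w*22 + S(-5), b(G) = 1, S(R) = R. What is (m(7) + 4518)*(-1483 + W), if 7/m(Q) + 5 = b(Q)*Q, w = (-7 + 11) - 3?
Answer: -6628519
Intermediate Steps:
w = 1 (w = 4 - 3 = 1)
W = 17 (W = 1*22 - 5 = 22 - 5 = 17)
m(Q) = 7/(-5 + Q) (m(Q) = 7/(-5 + 1*Q) = 7/(-5 + Q))
(m(7) + 4518)*(-1483 + W) = (7/(-5 + 7) + 4518)*(-1483 + 17) = (7/2 + 4518)*(-1466) = (9043/2)*(-1466) = -6628519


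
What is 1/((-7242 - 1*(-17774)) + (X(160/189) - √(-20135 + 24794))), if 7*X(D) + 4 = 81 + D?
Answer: 18453930327/194553864422590 + 1750329*√4659/194553864422590 ≈ 9.5467e-5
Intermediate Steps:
X(D) = 11 + D/7 (X(D) = -4/7 + (81 + D)/7 = -4/7 + (81/7 + D/7) = 11 + D/7)
1/((-7242 - 1*(-17774)) + (X(160/189) - √(-20135 + 24794))) = 1/((-7242 - 1*(-17774)) + ((11 + (160/189)/7) - √(-20135 + 24794))) = 1/((-7242 + 17774) + ((11 + (160*(1/189))/7) - √4659)) = 1/(10532 + ((11 + (⅐)*(160/189)) - √4659)) = 1/(10532 + ((11 + 160/1323) - √4659)) = 1/(10532 + (14713/1323 - √4659)) = 1/(13948549/1323 - √4659)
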